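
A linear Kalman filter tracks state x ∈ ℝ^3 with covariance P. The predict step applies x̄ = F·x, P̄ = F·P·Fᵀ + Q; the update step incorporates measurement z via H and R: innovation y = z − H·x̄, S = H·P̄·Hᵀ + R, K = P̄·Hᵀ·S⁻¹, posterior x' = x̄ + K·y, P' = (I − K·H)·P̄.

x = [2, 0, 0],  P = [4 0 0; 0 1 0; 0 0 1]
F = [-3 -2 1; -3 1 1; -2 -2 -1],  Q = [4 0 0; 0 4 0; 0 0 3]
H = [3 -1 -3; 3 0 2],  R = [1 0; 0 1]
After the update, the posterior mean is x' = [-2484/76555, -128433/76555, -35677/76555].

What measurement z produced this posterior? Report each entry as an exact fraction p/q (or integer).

z = [3, -1]

x̄ = F·x = [-6, -6, -4]
P̄ = F·P·Fᵀ + Q = [45 35 27; 35 42 21; 27 21 24]
S = H·P̄·Hᵀ + R = [94 33; 33 826]
K = P̄·Hᵀ·S⁻¹ = [9457/76555 17139/76555; -4851/76555 13818/76555; -14169/76555 12522/76555]
x' − x̄ = [456846/76555, 330897/76555, 270543/76555] = K·y
y = (KᵀK)⁻¹·Kᵀ·(x' − x̄) = [3, 25]
z = y + H·x̄ = [3, 25] + [0, -26] = [3, -1]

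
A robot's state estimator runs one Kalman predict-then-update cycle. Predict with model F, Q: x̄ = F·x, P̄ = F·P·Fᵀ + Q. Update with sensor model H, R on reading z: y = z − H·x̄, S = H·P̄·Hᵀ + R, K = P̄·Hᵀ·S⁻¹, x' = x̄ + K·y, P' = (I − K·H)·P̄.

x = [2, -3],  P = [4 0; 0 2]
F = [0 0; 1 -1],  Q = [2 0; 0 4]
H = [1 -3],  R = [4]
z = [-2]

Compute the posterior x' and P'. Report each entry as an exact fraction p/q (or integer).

x̄ = F·x = [0, 5]
P̄ = F·P·Fᵀ + Q = [2 0; 0 10]
y = z − H·x̄ = [13]
S = H·P̄·Hᵀ + R = [96]
K = P̄·Hᵀ·S⁻¹ = [1/48; -5/16]
x' = x̄ + K·y = [13/48, 15/16]
P' = (I − K·H)·P̄ = [47/24 5/8; 5/8 5/8]

x' = [13/48, 15/16]
P' = [47/24 5/8; 5/8 5/8]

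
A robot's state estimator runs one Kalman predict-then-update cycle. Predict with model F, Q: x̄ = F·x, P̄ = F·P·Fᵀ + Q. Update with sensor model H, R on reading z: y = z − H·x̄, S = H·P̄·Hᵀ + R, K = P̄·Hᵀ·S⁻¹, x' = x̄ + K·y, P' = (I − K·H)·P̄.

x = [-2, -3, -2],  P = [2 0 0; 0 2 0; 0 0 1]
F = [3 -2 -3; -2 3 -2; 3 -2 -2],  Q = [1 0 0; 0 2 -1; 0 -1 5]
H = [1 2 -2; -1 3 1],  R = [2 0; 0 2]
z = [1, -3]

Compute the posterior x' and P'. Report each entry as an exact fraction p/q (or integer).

x' = [36126/7471, -3/241, 14684/7471]
P' = [157272/7471 620/241 99592/7471; 620/241 113/241 399/241; 99592/7471 399/241 65885/7471]

x̄ = F·x = [6, -1, 4]
P̄ = F·P·Fᵀ + Q = [36 -18 32; -18 32 -21; 32 -21 35]
y = z − H·x̄ = [5, 2]
S = H·P̄·Hᵀ + R = [274 248; 248 279]
K = P̄·Hᵀ·S⁻¹ = [-56/241 -10/7471; 24/241 59/241; -120/241 1700/7471]
x' = x̄ + K·y = [36126/7471, -3/241, 14684/7471]
P' = (I − K·H)·P̄ = [157272/7471 620/241 99592/7471; 620/241 113/241 399/241; 99592/7471 399/241 65885/7471]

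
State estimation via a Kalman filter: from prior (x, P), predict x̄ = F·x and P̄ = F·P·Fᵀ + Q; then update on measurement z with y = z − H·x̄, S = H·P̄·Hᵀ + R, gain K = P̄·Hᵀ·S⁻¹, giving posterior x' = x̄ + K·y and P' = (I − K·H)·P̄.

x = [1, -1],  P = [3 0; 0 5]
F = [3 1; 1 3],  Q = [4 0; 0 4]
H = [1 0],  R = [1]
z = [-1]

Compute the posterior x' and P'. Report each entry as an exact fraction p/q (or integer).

x' = [-34/37, -146/37]
P' = [36/37 24/37; 24/37 1348/37]

x̄ = F·x = [2, -2]
P̄ = F·P·Fᵀ + Q = [36 24; 24 52]
y = z − H·x̄ = [-3]
S = H·P̄·Hᵀ + R = [37]
K = P̄·Hᵀ·S⁻¹ = [36/37; 24/37]
x' = x̄ + K·y = [-34/37, -146/37]
P' = (I − K·H)·P̄ = [36/37 24/37; 24/37 1348/37]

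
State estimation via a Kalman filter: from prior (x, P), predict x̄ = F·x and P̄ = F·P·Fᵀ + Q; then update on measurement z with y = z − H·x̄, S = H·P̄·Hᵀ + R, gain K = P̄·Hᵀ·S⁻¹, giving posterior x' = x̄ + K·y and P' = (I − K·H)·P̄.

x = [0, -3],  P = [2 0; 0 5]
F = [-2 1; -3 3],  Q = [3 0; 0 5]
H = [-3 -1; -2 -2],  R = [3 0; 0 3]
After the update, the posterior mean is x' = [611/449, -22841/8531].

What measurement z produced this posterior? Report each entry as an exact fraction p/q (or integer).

x̄ = F·x = [-3, -9]
P̄ = F·P·Fᵀ + Q = [16 27; 27 68]
S = H·P̄·Hᵀ + R = [377 448; 448 555]
K = P̄·Hᵀ·S⁻¹ = [-163/449 62/449; 2425/8531 -4878/8531]
x' − x̄ = [1958/449, 53938/8531] = K·y
y = (KᵀK)⁻¹·Kᵀ·(x' − x̄) = [-20, -21]
z = y + H·x̄ = [-20, -21] + [18, 24] = [-2, 3]

z = [-2, 3]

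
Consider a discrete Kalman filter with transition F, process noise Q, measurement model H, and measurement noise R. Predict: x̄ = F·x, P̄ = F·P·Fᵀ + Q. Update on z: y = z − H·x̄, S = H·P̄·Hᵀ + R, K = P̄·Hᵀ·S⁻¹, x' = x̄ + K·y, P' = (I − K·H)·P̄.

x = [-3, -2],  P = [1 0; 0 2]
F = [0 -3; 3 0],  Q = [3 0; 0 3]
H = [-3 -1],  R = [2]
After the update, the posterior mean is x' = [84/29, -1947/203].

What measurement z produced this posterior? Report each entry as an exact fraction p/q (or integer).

x̄ = F·x = [6, -9]
P̄ = F·P·Fᵀ + Q = [21 0; 0 12]
S = H·P̄·Hᵀ + R = [203]
K = P̄·Hᵀ·S⁻¹ = [-9/29; -12/203]
x' − x̄ = [-90/29, -120/203] = K·y
y = (KᵀK)⁻¹·Kᵀ·(x' − x̄) = [10]
z = y + H·x̄ = [10] + [-9] = [1]

z = [1]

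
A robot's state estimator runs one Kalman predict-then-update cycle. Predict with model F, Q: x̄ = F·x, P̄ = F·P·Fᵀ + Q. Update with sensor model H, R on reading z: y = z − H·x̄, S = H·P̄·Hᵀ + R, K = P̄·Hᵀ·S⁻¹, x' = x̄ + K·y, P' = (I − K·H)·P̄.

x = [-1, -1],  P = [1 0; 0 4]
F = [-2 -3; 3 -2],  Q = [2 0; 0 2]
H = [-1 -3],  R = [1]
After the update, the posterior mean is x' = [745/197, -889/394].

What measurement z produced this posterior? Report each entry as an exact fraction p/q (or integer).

z = [3]

x̄ = F·x = [5, -1]
P̄ = F·P·Fᵀ + Q = [42 18; 18 27]
S = H·P̄·Hᵀ + R = [394]
K = P̄·Hᵀ·S⁻¹ = [-48/197; -99/394]
x' − x̄ = [-240/197, -495/394] = K·y
y = (KᵀK)⁻¹·Kᵀ·(x' − x̄) = [5]
z = y + H·x̄ = [5] + [-2] = [3]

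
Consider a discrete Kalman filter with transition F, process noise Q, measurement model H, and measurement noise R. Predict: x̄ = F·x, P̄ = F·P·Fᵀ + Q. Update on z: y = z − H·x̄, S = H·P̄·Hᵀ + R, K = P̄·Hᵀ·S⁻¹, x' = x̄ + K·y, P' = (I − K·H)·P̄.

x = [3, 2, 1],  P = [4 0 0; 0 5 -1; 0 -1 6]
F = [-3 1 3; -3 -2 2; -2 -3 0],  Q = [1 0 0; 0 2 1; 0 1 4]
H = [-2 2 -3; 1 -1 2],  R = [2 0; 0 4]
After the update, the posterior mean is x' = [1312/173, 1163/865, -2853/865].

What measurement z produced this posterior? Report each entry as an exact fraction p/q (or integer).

x̄ = F·x = [-4, -11, -12]
P̄ = F·P·Fᵀ + Q = [90 66 18; 66 90 61; 18 61 65]
S = H·P̄·Hᵀ + R = [263 -185; -185 140]
K = P̄·Hᵀ·S⁻¹ = [-212/173 -206/173; -154/519 799/2595; 167/519 2716/2595]
x' − x̄ = [2004/173, 10678/865, 7527/865] = K·y
y = (KᵀK)⁻¹·Kᵀ·(x' − x̄) = [-25, 16]
z = y + H·x̄ = [-25, 16] + [22, -17] = [-3, -1]

z = [-3, -1]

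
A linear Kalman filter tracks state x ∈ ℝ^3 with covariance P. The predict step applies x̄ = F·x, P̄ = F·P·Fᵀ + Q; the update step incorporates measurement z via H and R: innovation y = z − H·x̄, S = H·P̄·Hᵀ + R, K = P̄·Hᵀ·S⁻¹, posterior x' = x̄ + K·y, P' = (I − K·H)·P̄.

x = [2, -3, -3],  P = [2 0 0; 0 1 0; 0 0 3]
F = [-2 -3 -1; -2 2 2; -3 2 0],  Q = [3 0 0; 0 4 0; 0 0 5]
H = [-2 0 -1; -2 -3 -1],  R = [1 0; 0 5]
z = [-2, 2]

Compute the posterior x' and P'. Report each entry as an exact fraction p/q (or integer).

x' = [136944/36623, -62104/36623, -192732/36623]
P' = [95257/36623 -10412/36623 -173898/36623; -10412/36623 23780/36623 9044/36623; -173898/36623 9044/36623 350739/36623]

x̄ = F·x = [8, -16, -12]
P̄ = F·P·Fᵀ + Q = [23 -4 6; -4 28 16; 6 16 27]
y = z − H·x̄ = [2, -42]
S = H·P̄·Hᵀ + R = [144 167; 167 448]
K = P̄·Hᵀ·S⁻¹ = [-16616/36623 2924/36623; 11780/36623 -11912/36623; -2943/36623 -6015/36623]
x' = x̄ + K·y = [136944/36623, -62104/36623, -192732/36623]
P' = (I − K·H)·P̄ = [95257/36623 -10412/36623 -173898/36623; -10412/36623 23780/36623 9044/36623; -173898/36623 9044/36623 350739/36623]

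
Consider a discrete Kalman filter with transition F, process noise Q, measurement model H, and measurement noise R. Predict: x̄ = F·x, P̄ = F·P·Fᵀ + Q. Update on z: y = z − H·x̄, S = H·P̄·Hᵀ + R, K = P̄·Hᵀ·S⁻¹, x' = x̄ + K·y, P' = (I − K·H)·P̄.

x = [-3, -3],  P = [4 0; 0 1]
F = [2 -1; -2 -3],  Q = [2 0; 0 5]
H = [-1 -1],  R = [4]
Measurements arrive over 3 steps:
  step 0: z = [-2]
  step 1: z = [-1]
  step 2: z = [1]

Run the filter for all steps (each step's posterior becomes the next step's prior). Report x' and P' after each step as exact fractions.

step 0: x' = [-47/9, 235/27], P' = [53/3 -151/9; -151/9 521/27]
step 1: x' = [41059/8633, -36294/8633], P' = [143633/8633 -120585/8633; -120585/8633 131637/8633]
step 2: x' = [3315558/2201155, -4901477/2201155], P' = [43848433/2201155 -37814457/2201155; -37814457/2201155 40446973/2201155]

step 0: x̄ = F·x = [-3, 15]
step 0: P̄ = F·P·Fᵀ + Q = [19 -13; -13 30]
step 0: y = z − H·x̄ = [10]
step 0: S = H·P̄·Hᵀ + R = [27]
step 0: K = P̄·Hᵀ·S⁻¹ = [-2/9; -17/27]
step 0: x' = x̄ + K·y = [-47/9, 235/27]
step 0: P' = (I − K·H)·P̄ = [53/3 -151/9; -151/9 521/27]
step 1: x̄ = F·x = [-517/27, -47/3]
step 1: P̄ = F·P·Fᵀ + Q = [4295/27 163/3; 163/3 48]
step 1: y = z − H·x̄ = [-967/27]
step 1: S = H·P̄·Hᵀ + R = [8633/27]
step 1: K = P̄·Hᵀ·S⁻¹ = [-5762/8633; -2763/8633]
step 1: x' = x̄ + K·y = [41059/8633, -36294/8633]
step 1: P' = (I − K·H)·P̄ = [143633/8633 -120585/8633; -120585/8633 131637/8633]
step 2: x̄ = F·x = [118412/8633, 26764/8633]
step 2: P̄ = F·P·Fᵀ + Q = [1205775/8633 302719/8633; 302719/8633 355410/8633]
step 2: y = z − H·x̄ = [153809/8633]
step 2: S = H·P̄·Hᵀ + R = [2201155/8633]
step 2: K = P̄·Hᵀ·S⁻¹ = [-1508494/2201155; -658129/2201155]
step 2: x' = x̄ + K·y = [3315558/2201155, -4901477/2201155]
step 2: P' = (I − K·H)·P̄ = [43848433/2201155 -37814457/2201155; -37814457/2201155 40446973/2201155]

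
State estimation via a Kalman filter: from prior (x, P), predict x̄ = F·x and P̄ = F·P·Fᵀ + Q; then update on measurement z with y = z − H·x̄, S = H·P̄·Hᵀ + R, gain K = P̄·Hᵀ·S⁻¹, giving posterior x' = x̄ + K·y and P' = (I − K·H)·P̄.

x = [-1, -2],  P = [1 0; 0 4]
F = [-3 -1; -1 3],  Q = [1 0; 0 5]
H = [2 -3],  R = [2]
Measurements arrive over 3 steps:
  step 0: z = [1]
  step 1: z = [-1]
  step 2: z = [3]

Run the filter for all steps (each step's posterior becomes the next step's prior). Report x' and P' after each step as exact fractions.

step 0: x̄ = F·x = [5, -5]
step 0: P̄ = F·P·Fᵀ + Q = [14 -9; -9 42]
step 0: y = z − H·x̄ = [-24]
step 0: S = H·P̄·Hᵀ + R = [544]
step 0: K = P̄·Hᵀ·S⁻¹ = [55/544; -9/34]
step 0: x' = x̄ + K·y = [175/68, 23/17]
step 0: P' = (I − K·H)·P̄ = [4591/544 189/34; 189/34 66/17]
step 1: x̄ = F·x = [-617/68, 101/68]
step 1: P̄ = F·P·Fᵀ + Q = [62119/544 -16755/544; -16755/544 8175/544]
step 1: y = z − H·x̄ = [1469/68]
step 1: S = H·P̄·Hᵀ + R = [524199/544]
step 1: K = P̄·Hᵀ·S⁻¹ = [174503/524199; -19345/174733]
step 1: x' = x̄ + K·y = [-75889/40323, -12183/13441]
step 1: P' = (I − K·H)·P̄ = [3881288/524199 823730/174733; 823730/174733 562050/174733]
step 2: x̄ = F·x = [88072/13441, -33758/40323]
step 2: P̄ = F·P·Fᵀ + Q = [17323027/174733 -338054/13441; -338054/13441 526961/40323]
step 2: y = z − H·x̄ = [-169579/13441]
step 2: S = H·P̄·Hᵀ + R = [142929477/174733]
step 2: K = P̄·Hᵀ·S⁻¹ = [47830160/142929477; -5213299/47643159]
step 2: x' = x̄ + K·y = [333092344/142929477, 25887467/47643159]
step 2: P' = (I − K·H)·P̄ = [1077340763/142929477 228780134/47643159; 228780134/47643159 155995622/47643159]

step 0: x' = [175/68, 23/17], P' = [4591/544 189/34; 189/34 66/17]
step 1: x' = [-75889/40323, -12183/13441], P' = [3881288/524199 823730/174733; 823730/174733 562050/174733]
step 2: x' = [333092344/142929477, 25887467/47643159], P' = [1077340763/142929477 228780134/47643159; 228780134/47643159 155995622/47643159]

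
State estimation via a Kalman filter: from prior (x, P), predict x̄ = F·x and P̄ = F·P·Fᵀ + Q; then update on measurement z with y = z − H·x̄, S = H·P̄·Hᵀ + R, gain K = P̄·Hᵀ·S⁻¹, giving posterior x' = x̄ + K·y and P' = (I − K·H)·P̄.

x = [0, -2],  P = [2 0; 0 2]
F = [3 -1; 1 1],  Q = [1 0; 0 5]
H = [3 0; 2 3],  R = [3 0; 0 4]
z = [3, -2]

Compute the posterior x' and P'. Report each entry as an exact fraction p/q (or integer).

x̄ = F·x = [2, -2]
P̄ = F·P·Fᵀ + Q = [21 4; 4 9]
y = z − H·x̄ = [-3, 0]
S = H·P̄·Hᵀ + R = [192 162; 162 217]
K = P̄·Hᵀ·S⁻¹ = [1641/5140 27/2570; -511/2570 398/1285]
x' = x̄ + K·y = [5357/5140, -3607/2570]
P' = (I − K·H)·P̄ = [1641/5140 -511/2570; -511/2570 701/1285]

x' = [5357/5140, -3607/2570]
P' = [1641/5140 -511/2570; -511/2570 701/1285]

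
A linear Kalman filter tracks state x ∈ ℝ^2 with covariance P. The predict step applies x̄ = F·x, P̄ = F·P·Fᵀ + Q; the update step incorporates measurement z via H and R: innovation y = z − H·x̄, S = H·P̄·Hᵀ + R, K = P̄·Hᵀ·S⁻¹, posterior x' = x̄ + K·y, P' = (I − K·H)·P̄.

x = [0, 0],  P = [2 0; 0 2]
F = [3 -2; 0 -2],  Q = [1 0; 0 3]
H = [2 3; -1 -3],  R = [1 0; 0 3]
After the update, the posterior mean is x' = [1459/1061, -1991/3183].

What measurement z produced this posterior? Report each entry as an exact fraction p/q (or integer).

z = [1, 1]

x̄ = F·x = [0, 0]
P̄ = F·P·Fᵀ + Q = [27 8; 8 11]
S = H·P̄·Hᵀ + R = [304 -225; -225 177]
K = P̄·Hᵀ·S⁻¹ = [777/1061 682/1061; -184/1061 -1439/3183]
x' − x̄ = [1459/1061, -1991/3183] = K·y
y = (KᵀK)⁻¹·Kᵀ·(x' − x̄) = [1, 1]
z = y + H·x̄ = [1, 1] + [0, 0] = [1, 1]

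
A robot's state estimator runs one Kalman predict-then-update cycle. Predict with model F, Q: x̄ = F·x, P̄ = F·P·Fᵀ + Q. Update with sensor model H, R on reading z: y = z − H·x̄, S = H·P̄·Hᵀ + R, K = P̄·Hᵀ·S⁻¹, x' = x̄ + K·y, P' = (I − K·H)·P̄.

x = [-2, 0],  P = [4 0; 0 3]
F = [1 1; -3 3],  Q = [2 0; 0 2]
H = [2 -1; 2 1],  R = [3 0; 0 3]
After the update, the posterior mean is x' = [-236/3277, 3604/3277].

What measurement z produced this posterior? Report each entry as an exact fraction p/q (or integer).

x̄ = F·x = [-2, 6]
P̄ = F·P·Fᵀ + Q = [9 -3; -3 65]
S = H·P̄·Hᵀ + R = [116 -29; -29 92]
K = P̄·Hᵀ·S⁻¹ = [789/3277 27/113; -1607/3277 55/113]
x' − x̄ = [6318/3277, -16058/3277] = K·y
y = (KᵀK)⁻¹·Kᵀ·(x' − x̄) = [9, -1]
z = y + H·x̄ = [9, -1] + [-10, 2] = [-1, 1]

z = [-1, 1]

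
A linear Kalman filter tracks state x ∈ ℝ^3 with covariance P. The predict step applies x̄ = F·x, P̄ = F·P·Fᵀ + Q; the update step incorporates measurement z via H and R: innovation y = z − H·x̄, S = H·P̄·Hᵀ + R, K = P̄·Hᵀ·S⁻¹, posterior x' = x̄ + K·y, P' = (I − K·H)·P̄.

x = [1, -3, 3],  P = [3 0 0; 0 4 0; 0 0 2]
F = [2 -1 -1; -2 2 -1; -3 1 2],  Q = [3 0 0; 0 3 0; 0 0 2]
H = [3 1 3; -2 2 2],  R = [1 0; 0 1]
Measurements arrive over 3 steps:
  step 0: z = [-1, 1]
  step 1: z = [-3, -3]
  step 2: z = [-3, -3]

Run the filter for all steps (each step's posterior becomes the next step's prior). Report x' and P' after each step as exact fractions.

step 0: x' = [-64707/25216, -164713/25216, 111905/25216], P' = [56171/50432 157409/50432 -106073/50432; 157409/50432 479363/50432 -317675/50432; -106073/50432 -317675/50432 215059/50432]
step 1: x' = [-646140091/188465407, -2088049087/188465407, 1165530097/188465407], P' = [619151423/188465407 1832658948/188465407 -1225017493/188465407; 1832658948/188465407 5574148572/188465407 -3706523315/188465407; -1225017493/188465407 -3706523315/188465407 2481374644/188465407]
step 2: x' = [-386207150100/175408504357, -1320528403387/175408504357, 657014183679/175408504357], P' = [1141321816213/175408504357 3421037396953/175408504357 -2283244287878/175408504357; 3421037396953/175408504357 31185500119013/526225513071 -20759348905894/526225513071; -2283244287878/175408504357 -20759348905894/526225513071 27731311886767/1052451026142]

step 0: x̄ = F·x = [2, -11, 0]
step 0: P̄ = F·P·Fᵀ + Q = [21 -18 -26; -18 33 22; -26 22 41]
step 0: y = z − H·x̄ = [4, 27]
step 0: S = H·P̄·Hᵀ + R = [148 290; 290 909]
step 0: K = P̄·Hᵀ·S⁻¹ = [7703/50432 -4835/25216; -1435/50432 4279/25216; 9283/50432 3457/25216]
step 0: x' = x̄ + K·y = [-64707/25216, -164713/25216, 111905/25216]
step 0: P' = (I − K·H)·P̄ = [56171/50432 157409/50432 -106073/50432; 157409/50432 479363/50432 -317675/50432; -106073/50432 -317675/50432 215059/50432]
step 1: x̄ = F·x = [-38303/12608, -311917/25216, 126609/12608]
step 1: P̄ = F·P·Fᵀ + Q = [57427/12608 146889/25216 -62237/12608; 146889/25216 2095627/50432 -620295/25216; -62237/12608 -620295/25216 250931/12608]
step 1: y = z − H·x̄ = [-293567/25216, -55731/12608]
step 1: S = H·P̄·Hᵀ + R = [3085011/50432 42871/25216; 42871/25216 770827/12608]
step 1: K = P̄·Hᵀ·S⁻¹ = [15060738/188465407 -23019936/188465407; -47444529/188465407 69932618/188465407; 62548138/188465407 -262356/188465407]
step 1: x' = x̄ + K·y = [-646140091/188465407, -2088049087/188465407, 1165530097/188465407]
step 1: P' = (I − K·H)·P̄ = [619151423/188465407 1832658948/188465407 -1225017493/188465407; 1832658948/188465407 5574148572/188465407 -3706523315/188465407; -1225017493/188465407 -3706523315/188465407 2481374644/188465407]
step 2: x̄ = F·x = [-369761192/188465407, -4049348089/188465407, 2181431380/188465407]
step 2: P̄ = F·P·Fᵀ + Q = [1253912679/188465407 3558948811/188465407 -2544064164/188465407; 3558948811/188465407 23084722549/188465407 -14655367642/188465407; -2544064164/188465407 -14655367642/188465407 10327103737/188465407]
step 2: y = z − H·x̄ = [-1951058696/188465407, 2430914813/188465407]
step 2: S = H·P̄·Hᵀ + R = [15130667762/188465407 -2398554446/188465407; -2398554446/188465407 13489402955/188465407]
step 2: K = P̄·Hᵀ·S⁻¹ = [-4730018042/175408504357 -7057414276/175408504357; -303210026092/526225513071 326078044520/526225513071; 576840666709/1052451026142 -87920197753/526225513071]
step 2: x' = x̄ + K·y = [-386207150100/175408504357, -1320528403387/175408504357, 657014183679/175408504357]
step 2: P' = (I − K·H)·P̄ = [1141321816213/175408504357 3421037396953/175408504357 -2283244287878/175408504357; 3421037396953/175408504357 31185500119013/526225513071 -20759348905894/526225513071; -2283244287878/175408504357 -20759348905894/526225513071 27731311886767/1052451026142]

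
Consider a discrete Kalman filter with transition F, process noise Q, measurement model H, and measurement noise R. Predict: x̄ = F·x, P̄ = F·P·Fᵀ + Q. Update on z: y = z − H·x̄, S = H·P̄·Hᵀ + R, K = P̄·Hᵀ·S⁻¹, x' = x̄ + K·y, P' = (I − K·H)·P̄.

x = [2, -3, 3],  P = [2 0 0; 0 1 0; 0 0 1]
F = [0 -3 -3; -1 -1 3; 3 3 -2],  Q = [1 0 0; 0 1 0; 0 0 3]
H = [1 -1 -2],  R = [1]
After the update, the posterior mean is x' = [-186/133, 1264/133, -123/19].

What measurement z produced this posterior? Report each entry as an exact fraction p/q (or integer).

x̄ = F·x = [0, 10, -9]
P̄ = F·P·Fᵀ + Q = [19 -6 -3; -6 13 -15; -3 -15 34]
S = H·P̄·Hᵀ + R = [133]
K = P̄·Hᵀ·S⁻¹ = [31/133; 11/133; -8/19]
x' − x̄ = [-186/133, -66/133, 48/19] = K·y
y = (KᵀK)⁻¹·Kᵀ·(x' − x̄) = [-6]
z = y + H·x̄ = [-6] + [8] = [2]

z = [2]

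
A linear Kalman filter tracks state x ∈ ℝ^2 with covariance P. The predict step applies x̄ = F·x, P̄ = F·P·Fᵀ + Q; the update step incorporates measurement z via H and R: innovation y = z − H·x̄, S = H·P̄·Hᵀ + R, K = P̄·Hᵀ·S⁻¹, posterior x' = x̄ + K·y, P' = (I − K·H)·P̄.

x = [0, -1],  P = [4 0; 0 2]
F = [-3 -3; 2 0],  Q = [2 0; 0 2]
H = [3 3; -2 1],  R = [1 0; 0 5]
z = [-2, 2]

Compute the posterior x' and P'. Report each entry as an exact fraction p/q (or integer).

x̄ = F·x = [3, 0]
P̄ = F·P·Fᵀ + Q = [56 -24; -24 18]
y = z − H·x̄ = [-11, 8]
S = H·P̄·Hᵀ + R = [235 -210; -210 343]
K = P̄·Hᵀ·S⁻¹ = [624/5215 -2360/7301; 1098/5215 2346/7301]
x' = x̄ + K·y = [-32933/36505, 9294/36505]
P' = (I − K·H)·P̄ = [20152/36505 -18696/36505; -18696/36505 21258/36505]

x' = [-32933/36505, 9294/36505]
P' = [20152/36505 -18696/36505; -18696/36505 21258/36505]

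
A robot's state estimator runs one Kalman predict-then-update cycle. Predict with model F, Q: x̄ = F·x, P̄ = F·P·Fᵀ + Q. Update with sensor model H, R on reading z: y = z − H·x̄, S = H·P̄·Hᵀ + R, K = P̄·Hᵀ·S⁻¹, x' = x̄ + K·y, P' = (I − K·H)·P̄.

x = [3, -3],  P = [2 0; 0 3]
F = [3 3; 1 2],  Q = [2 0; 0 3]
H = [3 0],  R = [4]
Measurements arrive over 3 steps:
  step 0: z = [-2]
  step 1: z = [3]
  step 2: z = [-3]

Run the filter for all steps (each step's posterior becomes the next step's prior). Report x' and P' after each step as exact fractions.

step 0: x̄ = F·x = [0, -3]
step 0: P̄ = F·P·Fᵀ + Q = [47 24; 24 17]
step 0: y = z − H·x̄ = [-2]
step 0: S = H·P̄·Hᵀ + R = [427]
step 0: K = P̄·Hᵀ·S⁻¹ = [141/427; 72/427]
step 0: x' = x̄ + K·y = [-282/427, -1425/427]
step 0: P' = (I − K·H)·P̄ = [188/427 96/427; 96/427 2075/427]
step 1: x̄ = F·x = [-5121/427, -3132/427]
step 1: P̄ = F·P·Fᵀ + Q = [22949/427 13878/427; 13878/427 10153/427]
step 1: y = z − H·x̄ = [16644/427]
step 1: S = H·P̄·Hᵀ + R = [208249/427]
step 1: K = P̄·Hᵀ·S⁻¹ = [68847/208249; 41634/208249]
step 1: x' = x̄ + K·y = [186057/208249, 95364/208249]
step 1: P' = (I − K·H)·P̄ = [91796/208249 55512/208249; 55512/208249 892183/208249]
step 2: x̄ = F·x = [844263/208249, 376785/208249]
step 2: P̄ = F·P·Fᵀ + Q = [10271525/208249 6128094/208249; 6128094/208249 4507323/208249]
step 2: y = z − H·x̄ = [-3157536/208249]
step 2: S = H·P̄·Hᵀ + R = [93276721/208249]
step 2: K = P̄·Hᵀ·S⁻¹ = [30814575/93276721; 18384282/93276721]
step 2: x' = x̄ + K·y = [-89066673/93276721, -109982583/93276721]
step 2: P' = (I − K·H)·P̄ = [41086100/93276721 24512376/93276721; 24512376/93276721 395903391/93276721]

step 0: x' = [-282/427, -1425/427], P' = [188/427 96/427; 96/427 2075/427]
step 1: x' = [186057/208249, 95364/208249], P' = [91796/208249 55512/208249; 55512/208249 892183/208249]
step 2: x' = [-89066673/93276721, -109982583/93276721], P' = [41086100/93276721 24512376/93276721; 24512376/93276721 395903391/93276721]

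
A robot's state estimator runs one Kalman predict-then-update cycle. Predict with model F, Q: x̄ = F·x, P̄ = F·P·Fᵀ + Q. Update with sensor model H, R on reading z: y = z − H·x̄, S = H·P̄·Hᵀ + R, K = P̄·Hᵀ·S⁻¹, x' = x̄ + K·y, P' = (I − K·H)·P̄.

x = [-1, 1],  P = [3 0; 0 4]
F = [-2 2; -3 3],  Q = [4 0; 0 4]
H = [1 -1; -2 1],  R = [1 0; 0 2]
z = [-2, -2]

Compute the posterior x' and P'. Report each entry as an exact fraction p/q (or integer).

x̄ = F·x = [4, 6]
P̄ = F·P·Fᵀ + Q = [32 42; 42 67]
y = z − H·x̄ = [0, 0]
S = H·P̄·Hᵀ + R = [16 -5; -5 29]
K = P̄·Hᵀ·S⁻¹ = [-400/439 -402/439; -810/439 -397/439]
x' = x̄ + K·y = [4, 6]
P' = (I − K·H)·P̄ = [1204/439 1604/439; 1604/439 2414/439]

x' = [4, 6]
P' = [1204/439 1604/439; 1604/439 2414/439]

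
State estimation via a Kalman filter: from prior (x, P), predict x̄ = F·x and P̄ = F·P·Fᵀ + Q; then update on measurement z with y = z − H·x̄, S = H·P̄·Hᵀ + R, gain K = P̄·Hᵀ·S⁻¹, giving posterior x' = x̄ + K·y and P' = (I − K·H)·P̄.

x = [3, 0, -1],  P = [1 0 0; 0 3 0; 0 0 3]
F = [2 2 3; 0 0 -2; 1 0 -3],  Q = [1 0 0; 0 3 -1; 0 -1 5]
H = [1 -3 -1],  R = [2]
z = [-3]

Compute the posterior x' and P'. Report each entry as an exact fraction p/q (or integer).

x̄ = F·x = [3, 2, 6]
P̄ = F·P·Fᵀ + Q = [44 -18 -25; -18 15 17; -25 17 33]
y = z − H·x̄ = [6]
S = H·P̄·Hᵀ + R = [474]
K = P̄·Hᵀ·S⁻¹ = [41/158; -40/237; -109/474]
x' = x̄ + K·y = [360/79, 78/79, 365/79]
P' = (I − K·H)·P̄ = [1909/158 218/79 519/158; 218/79 355/237 -331/237; 519/158 -331/237 3761/474]

x' = [360/79, 78/79, 365/79]
P' = [1909/158 218/79 519/158; 218/79 355/237 -331/237; 519/158 -331/237 3761/474]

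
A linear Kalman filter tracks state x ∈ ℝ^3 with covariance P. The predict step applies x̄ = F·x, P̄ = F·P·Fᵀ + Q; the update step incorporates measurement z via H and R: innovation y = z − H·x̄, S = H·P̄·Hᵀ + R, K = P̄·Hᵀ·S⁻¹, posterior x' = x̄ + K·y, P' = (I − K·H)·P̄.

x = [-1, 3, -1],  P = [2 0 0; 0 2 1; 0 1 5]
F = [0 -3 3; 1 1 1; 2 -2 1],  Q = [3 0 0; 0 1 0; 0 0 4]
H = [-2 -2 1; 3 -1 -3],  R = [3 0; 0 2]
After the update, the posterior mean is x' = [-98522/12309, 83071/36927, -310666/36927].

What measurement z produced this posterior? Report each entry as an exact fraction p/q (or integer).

x̄ = F·x = [-12, 1, -9]
P̄ = F·P·Fᵀ + Q = [48 9 18; 9 12 4; 18 4 21]
S = H·P̄·Hᵀ + R = [248 -181; -181 281]
K = P̄·Hᵀ·S⁻¹ = [-4105/12309 904/12309; -10135/36927 -6134/36927; -8816/36927 -7387/36927]
x' − x̄ = [49186/12309, 46144/36927, 21677/36927] = K·y
y = (KᵀK)⁻¹·Kᵀ·(x' − x̄) = [-10, 9]
z = y + H·x̄ = [-10, 9] + [13, -10] = [3, -1]

z = [3, -1]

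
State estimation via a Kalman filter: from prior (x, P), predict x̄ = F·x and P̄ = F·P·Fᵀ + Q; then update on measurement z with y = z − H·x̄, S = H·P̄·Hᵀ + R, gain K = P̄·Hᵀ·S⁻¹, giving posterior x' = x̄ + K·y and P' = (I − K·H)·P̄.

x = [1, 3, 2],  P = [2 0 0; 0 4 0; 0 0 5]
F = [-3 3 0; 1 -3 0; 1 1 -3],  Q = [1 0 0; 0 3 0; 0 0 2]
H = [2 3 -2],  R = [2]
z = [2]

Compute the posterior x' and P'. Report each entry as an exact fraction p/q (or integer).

x' = [278/53, -2378/371, -1982/371]
P' = [2803/53 -1990/53 -178/53; -1990/53 11730/371 3606/371; -178/53 3606/371 4287/371]

x̄ = F·x = [6, -8, -2]
P̄ = F·P·Fᵀ + Q = [55 -42 6; -42 41 -10; 6 -10 53]
y = z − H·x̄ = [10]
S = H·P̄·Hᵀ + R = [371]
K = P̄·Hᵀ·S⁻¹ = [-4/53; 59/371; -124/371]
x' = x̄ + K·y = [278/53, -2378/371, -1982/371]
P' = (I − K·H)·P̄ = [2803/53 -1990/53 -178/53; -1990/53 11730/371 3606/371; -178/53 3606/371 4287/371]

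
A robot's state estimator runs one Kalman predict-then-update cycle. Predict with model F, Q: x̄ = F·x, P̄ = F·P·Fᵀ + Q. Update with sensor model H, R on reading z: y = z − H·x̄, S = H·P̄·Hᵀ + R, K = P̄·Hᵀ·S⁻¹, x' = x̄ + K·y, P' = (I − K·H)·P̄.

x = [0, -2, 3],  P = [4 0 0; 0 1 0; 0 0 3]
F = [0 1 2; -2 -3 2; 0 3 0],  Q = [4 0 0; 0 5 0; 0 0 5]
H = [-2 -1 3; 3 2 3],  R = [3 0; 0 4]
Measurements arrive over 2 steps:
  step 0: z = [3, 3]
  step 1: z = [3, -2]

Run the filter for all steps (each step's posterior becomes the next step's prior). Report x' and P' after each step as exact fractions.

step 0: x' = [-264/2911, 1641/5822, 2586/2911], P' = [139725/32021 -225312/32021 16503/32021; -225312/32021 1550631/128084 -58023/64042; 16503/32021 -58023/64042 8176/32021]
step 1: x' = [-135354743/464880584, -454389665/464880584, 187333485/464880584], P' = [7464861779/3254164088 -5795716091/1627082044 962828949/3254164088; -5795716091/1627082044 20352050189/3254164088 -436780371/813541022; 962828949/3254164088 -436780371/813541022 763245799/3254164088]

step 0: x̄ = F·x = [4, 12, -6]
step 0: P̄ = F·P·Fᵀ + Q = [17 9 3; 9 42 -9; 3 -9 14]
step 0: y = z − H·x̄ = [41, -15]
step 0: S = H·P̄·Hᵀ + R = [293 -141; -141 505]
step 0: K = P̄·Hᵀ·S⁻¹ = [-1543/32021 4515/32021; -32091/128084 12345/128084; 13689/64042 8007/64042]
step 0: x' = x̄ + K·y = [-264/2911, 1641/5822, 2586/2911]
step 0: P' = (I − K·H)·P̄ = [139725/32021 -225312/32021 16503/32021; -225312/32021 1550631/128084 -58023/64042; 16503/32021 -58023/64042 8176/32021]
step 1: x̄ = F·x = [11985/5822, 6477/5822, 4923/5822]
step 1: P̄ = F·P·Fᵀ + Q = [1729599/128084 -2518445/128084 3955617/128084; -2518445/128084 7011995/128084 -9244467/128084; 3955617/128084 -9244467/128084 14596099/128084]
step 1: y = z − H·x̄ = [16572/2911, -37661/2911]
step 1: S = H·P̄·Hᵀ + R = [35901288/32021 27181468/32021; 27181468/32021 26384440/32021]
step 1: K = P̄·Hᵀ·S⁻¹ = [-149934843/3254164088 525051955/3254164088; -803516759/3254164088 172109845/3254164088; 703733661/3254164088 420995319/3254164088]
step 1: x' = x̄ + K·y = [-135354743/464880584, -454389665/464880584, 187333485/464880584]
step 1: P' = (I − K·H)·P̄ = [7464861779/3254164088 -5795716091/1627082044 962828949/3254164088; -5795716091/1627082044 20352050189/3254164088 -436780371/813541022; 962828949/3254164088 -436780371/813541022 763245799/3254164088]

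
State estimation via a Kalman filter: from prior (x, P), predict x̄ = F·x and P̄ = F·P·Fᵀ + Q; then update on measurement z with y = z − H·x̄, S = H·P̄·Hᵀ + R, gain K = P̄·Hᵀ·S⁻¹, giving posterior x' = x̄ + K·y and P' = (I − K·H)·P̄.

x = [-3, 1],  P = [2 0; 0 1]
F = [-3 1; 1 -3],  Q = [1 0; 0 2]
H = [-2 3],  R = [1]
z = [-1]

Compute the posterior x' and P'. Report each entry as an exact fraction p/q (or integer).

x̄ = F·x = [10, -6]
P̄ = F·P·Fᵀ + Q = [20 -9; -9 13]
y = z − H·x̄ = [37]
S = H·P̄·Hᵀ + R = [306]
K = P̄·Hᵀ·S⁻¹ = [-67/306; 19/102]
x' = x̄ + K·y = [581/306, 91/102]
P' = (I − K·H)·P̄ = [1631/306 355/102; 355/102 81/34]

x' = [581/306, 91/102]
P' = [1631/306 355/102; 355/102 81/34]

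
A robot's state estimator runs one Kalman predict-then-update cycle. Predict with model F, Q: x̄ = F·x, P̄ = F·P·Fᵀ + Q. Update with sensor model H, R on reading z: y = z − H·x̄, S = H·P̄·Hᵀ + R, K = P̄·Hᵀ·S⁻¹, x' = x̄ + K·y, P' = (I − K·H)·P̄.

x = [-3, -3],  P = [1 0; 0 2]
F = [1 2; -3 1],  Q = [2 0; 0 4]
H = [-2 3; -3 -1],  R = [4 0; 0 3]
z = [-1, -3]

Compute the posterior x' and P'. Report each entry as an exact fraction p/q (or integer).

x̄ = F·x = [-9, 6]
P̄ = F·P·Fᵀ + Q = [11 1; 1 15]
y = z − H·x̄ = [-37, -24]
S = H·P̄·Hᵀ + R = [171 14; 14 123]
K = P̄·Hᵀ·S⁻¹ = [-1861/20837 -5548/20837; 5541/20837 -3680/20837]
x' = x̄ + K·y = [14476/20837, 8325/20837]
P' = (I − K·H)·P̄ = [5216/20837 996/20837; 996/20837 8052/20837]

x' = [14476/20837, 8325/20837]
P' = [5216/20837 996/20837; 996/20837 8052/20837]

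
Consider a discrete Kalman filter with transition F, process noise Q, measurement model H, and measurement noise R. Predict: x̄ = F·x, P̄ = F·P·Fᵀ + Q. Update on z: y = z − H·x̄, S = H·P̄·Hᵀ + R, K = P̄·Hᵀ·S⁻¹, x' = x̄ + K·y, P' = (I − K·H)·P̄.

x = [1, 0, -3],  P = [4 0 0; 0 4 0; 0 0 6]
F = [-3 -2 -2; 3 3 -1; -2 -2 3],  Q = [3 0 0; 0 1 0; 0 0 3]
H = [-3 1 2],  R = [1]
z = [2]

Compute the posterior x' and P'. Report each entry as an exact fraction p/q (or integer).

x̄ = F·x = [3, 6, -11]
P̄ = F·P·Fᵀ + Q = [79 -48 4; -48 79 -66; 4 -66 89]
y = z − H·x̄ = [27]
S = H·P̄·Hᵀ + R = [1123]
K = P̄·Hᵀ·S⁻¹ = [-277/1123; 91/1123; 100/1123]
x' = x̄ + K·y = [-4110/1123, 9195/1123, -9653/1123]
P' = (I − K·H)·P̄ = [11988/1123 -28697/1123 32192/1123; -28697/1123 80436/1123 -83218/1123; 32192/1123 -83218/1123 89947/1123]

x' = [-4110/1123, 9195/1123, -9653/1123]
P' = [11988/1123 -28697/1123 32192/1123; -28697/1123 80436/1123 -83218/1123; 32192/1123 -83218/1123 89947/1123]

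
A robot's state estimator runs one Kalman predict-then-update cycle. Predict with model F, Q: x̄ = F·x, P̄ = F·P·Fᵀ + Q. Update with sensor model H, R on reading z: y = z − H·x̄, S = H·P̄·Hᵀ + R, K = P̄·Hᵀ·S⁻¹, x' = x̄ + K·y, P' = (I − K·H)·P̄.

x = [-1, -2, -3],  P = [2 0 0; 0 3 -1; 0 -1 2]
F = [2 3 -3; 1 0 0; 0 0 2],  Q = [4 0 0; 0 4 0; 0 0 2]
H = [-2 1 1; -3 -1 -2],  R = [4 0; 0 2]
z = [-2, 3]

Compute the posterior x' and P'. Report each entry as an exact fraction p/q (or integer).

x' = [1289/2718, 1117/906, -8075/2718]
P' = [3677/9513 163/453 -5567/9513; 163/453 529/151 -967/453; -5567/9513 -967/453 19931/9513]

x̄ = F·x = [1, -1, -6]
P̄ = F·P·Fᵀ + Q = [75 4 -18; 4 6 0; -18 0 10]
y = z − H·x̄ = [7, -7]
S = H·P̄·Hᵀ + R = [376 402; 402 531]
K = P̄·Hᵀ·S⁻¹ = [-1583/6342 -1660/9513; 49/302 -71/453; 1793/6342 -1427/9513]
x' = x̄ + K·y = [1289/2718, 1117/906, -8075/2718]
P' = (I − K·H)·P̄ = [3677/9513 163/453 -5567/9513; 163/453 529/151 -967/453; -5567/9513 -967/453 19931/9513]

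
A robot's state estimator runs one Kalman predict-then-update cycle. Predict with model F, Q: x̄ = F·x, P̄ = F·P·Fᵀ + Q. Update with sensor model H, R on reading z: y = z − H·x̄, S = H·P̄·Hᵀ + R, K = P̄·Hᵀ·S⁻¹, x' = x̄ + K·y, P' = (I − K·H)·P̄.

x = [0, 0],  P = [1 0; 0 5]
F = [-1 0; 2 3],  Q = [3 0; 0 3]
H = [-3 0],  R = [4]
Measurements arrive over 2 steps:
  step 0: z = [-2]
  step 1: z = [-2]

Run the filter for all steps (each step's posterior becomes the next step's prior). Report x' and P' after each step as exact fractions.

step 0: x̄ = F·x = [0, 0]
step 0: P̄ = F·P·Fᵀ + Q = [4 -2; -2 52]
step 0: y = z − H·x̄ = [-2]
step 0: S = H·P̄·Hᵀ + R = [40]
step 0: K = P̄·Hᵀ·S⁻¹ = [-3/10; 3/20]
step 0: x' = x̄ + K·y = [3/5, -3/10]
step 0: P' = (I − K·H)·P̄ = [2/5 -1/5; -1/5 511/10]
step 1: x̄ = F·x = [-3/5, 3/10]
step 1: P̄ = F·P·Fᵀ + Q = [17/5 -1/5; -1/5 4621/10]
step 1: y = z − H·x̄ = [-19/5]
step 1: S = H·P̄·Hᵀ + R = [173/5]
step 1: K = P̄·Hᵀ·S⁻¹ = [-51/173; 3/173]
step 1: x' = x̄ + K·y = [90/173, 81/346]
step 1: P' = (I − K·H)·P̄ = [68/173 -4/173; -4/173 159883/346]

step 0: x' = [3/5, -3/10], P' = [2/5 -1/5; -1/5 511/10]
step 1: x' = [90/173, 81/346], P' = [68/173 -4/173; -4/173 159883/346]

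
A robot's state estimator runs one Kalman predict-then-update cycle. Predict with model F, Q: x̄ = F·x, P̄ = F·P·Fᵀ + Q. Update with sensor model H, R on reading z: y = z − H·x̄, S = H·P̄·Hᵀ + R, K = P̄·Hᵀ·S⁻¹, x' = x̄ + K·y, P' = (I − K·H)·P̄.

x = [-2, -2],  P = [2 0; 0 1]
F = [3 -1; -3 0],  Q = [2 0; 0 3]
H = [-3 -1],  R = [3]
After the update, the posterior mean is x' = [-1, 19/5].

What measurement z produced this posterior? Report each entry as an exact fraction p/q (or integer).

x̄ = F·x = [-4, 6]
P̄ = F·P·Fᵀ + Q = [21 -18; -18 21]
S = H·P̄·Hᵀ + R = [105]
K = P̄·Hᵀ·S⁻¹ = [-3/7; 11/35]
x' − x̄ = [3, -11/5] = K·y
y = (KᵀK)⁻¹·Kᵀ·(x' − x̄) = [-7]
z = y + H·x̄ = [-7] + [6] = [-1]

z = [-1]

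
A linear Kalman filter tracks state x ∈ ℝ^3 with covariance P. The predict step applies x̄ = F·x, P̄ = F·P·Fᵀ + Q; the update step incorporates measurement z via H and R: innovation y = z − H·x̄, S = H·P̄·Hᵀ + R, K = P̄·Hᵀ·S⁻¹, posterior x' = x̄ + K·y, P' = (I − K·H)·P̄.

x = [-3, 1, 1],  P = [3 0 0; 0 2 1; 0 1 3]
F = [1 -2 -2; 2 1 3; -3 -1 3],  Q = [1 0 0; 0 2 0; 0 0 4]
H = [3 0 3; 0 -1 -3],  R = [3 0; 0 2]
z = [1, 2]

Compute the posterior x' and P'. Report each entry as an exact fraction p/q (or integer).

x' = [-3007/2925, -261979/43875, 59741/43875]
P' = [398/195 14501/2925 -5329/2925; 14501/2925 715622/43875 -231838/43875; -5329/2925 -231838/43875 84752/43875]

x̄ = F·x = [-7, -2, 11]
P̄ = F·P·Fᵀ + Q = [32 -24 -27; -24 49 7; -27 7 54]
y = z − H·x̄ = [-11, 33]
S = H·P̄·Hᵀ + R = [291 -192; -192 579]
K = P̄·Hᵀ·S⁻¹ = [641/2925 743/2925; -14323/43875 -10054/43875; 4817/43875 -11209/43875]
x' = x̄ + K·y = [-3007/2925, -261979/43875, 59741/43875]
P' = (I − K·H)·P̄ = [398/195 14501/2925 -5329/2925; 14501/2925 715622/43875 -231838/43875; -5329/2925 -231838/43875 84752/43875]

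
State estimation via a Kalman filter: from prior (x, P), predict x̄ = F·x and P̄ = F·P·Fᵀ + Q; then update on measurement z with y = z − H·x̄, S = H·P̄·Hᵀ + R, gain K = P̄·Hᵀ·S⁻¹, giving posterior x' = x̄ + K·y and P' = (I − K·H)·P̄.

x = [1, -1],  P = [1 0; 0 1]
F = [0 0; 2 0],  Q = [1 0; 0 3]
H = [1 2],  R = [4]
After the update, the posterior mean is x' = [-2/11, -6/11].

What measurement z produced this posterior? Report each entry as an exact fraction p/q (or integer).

z = [-2]

x̄ = F·x = [0, 2]
P̄ = F·P·Fᵀ + Q = [1 0; 0 7]
S = H·P̄·Hᵀ + R = [33]
K = P̄·Hᵀ·S⁻¹ = [1/33; 14/33]
x' − x̄ = [-2/11, -28/11] = K·y
y = (KᵀK)⁻¹·Kᵀ·(x' − x̄) = [-6]
z = y + H·x̄ = [-6] + [4] = [-2]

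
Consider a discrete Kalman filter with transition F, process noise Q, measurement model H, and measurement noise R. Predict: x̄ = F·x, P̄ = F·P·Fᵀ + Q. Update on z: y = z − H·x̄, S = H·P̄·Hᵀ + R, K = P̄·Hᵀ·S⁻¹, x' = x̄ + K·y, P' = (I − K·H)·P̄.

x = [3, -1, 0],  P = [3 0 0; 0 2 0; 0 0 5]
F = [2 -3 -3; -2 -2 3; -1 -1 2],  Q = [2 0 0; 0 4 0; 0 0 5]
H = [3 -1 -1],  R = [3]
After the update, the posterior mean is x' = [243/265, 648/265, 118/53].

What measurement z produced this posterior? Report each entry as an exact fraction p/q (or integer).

z = [-2]

x̄ = F·x = [9, -4, -2]
P̄ = F·P·Fᵀ + Q = [77 -45 -30; -45 69 40; -30 40 30]
S = H·P̄·Hᵀ + R = [1325]
K = P̄·Hᵀ·S⁻¹ = [306/1325; -244/1325; -32/265]
x' − x̄ = [-2142/265, 1708/265, 224/53] = K·y
y = (KᵀK)⁻¹·Kᵀ·(x' − x̄) = [-35]
z = y + H·x̄ = [-35] + [33] = [-2]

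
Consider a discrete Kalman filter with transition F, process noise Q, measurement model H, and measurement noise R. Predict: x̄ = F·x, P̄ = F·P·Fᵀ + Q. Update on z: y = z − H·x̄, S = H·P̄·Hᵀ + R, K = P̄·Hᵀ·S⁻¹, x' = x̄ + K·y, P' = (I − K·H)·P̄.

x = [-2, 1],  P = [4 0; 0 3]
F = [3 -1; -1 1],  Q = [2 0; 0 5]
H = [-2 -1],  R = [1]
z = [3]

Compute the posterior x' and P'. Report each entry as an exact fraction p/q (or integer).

x' = [-283/117, 23/13]
P' = [308/117 -61/13; -61/13 120/13]

x̄ = F·x = [-7, 3]
P̄ = F·P·Fᵀ + Q = [41 -15; -15 12]
y = z − H·x̄ = [-8]
S = H·P̄·Hᵀ + R = [117]
K = P̄·Hᵀ·S⁻¹ = [-67/117; 2/13]
x' = x̄ + K·y = [-283/117, 23/13]
P' = (I − K·H)·P̄ = [308/117 -61/13; -61/13 120/13]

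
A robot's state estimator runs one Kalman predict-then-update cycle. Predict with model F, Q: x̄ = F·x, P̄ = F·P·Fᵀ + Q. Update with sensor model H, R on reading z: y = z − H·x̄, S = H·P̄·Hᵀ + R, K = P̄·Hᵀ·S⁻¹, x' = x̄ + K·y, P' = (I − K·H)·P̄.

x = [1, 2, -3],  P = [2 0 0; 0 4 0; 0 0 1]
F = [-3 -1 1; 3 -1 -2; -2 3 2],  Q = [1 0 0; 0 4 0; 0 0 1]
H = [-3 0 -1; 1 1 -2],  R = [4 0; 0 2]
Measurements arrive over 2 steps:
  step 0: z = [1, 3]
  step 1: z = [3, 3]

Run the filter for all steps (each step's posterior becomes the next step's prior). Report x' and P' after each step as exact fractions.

step 0: x' = [-174/785, 1299/785, -587/785], P' = [9744/19625 -14654/19625 -4808/19625; -14654/19625 74589/19625 27178/19625; -4808/19625 27178/19625 18356/19625]
step 1: x' = [-49630468/63717771, 775739873/446024397, -142772457/148674799], P' = [28013933/63717771 -38957497/63717771 -4103877/21239257; -38957497/63717771 1542196937/446024397 185866935/148674799; -4103877/21239257 185866935/148674799 131255885/148674799]

step 0: x̄ = F·x = [-8, 7, -2]
step 0: P̄ = F·P·Fᵀ + Q = [24 -16 2; -16 30 -28; 2 -28 49]
step 0: y = z − H·x̄ = [-25, 0]
step 0: S = H·P̄·Hᵀ + R = [281 112; 112 324]
step 0: K = P̄·Hᵀ·S⁻¹ = [-6106/19625 2353/19625; 4196/19625 5579/39250; -983/19625 -7171/19625]
step 0: x' = x̄ + K·y = [-174/785, 1299/785, -587/785]
step 0: P' = (I − K·H)·P̄ = [9744/19625 -14654/19625 -4808/19625; -14654/19625 74589/19625 27178/19625; -4808/19625 27178/19625 18356/19625]
step 1: x̄ = F·x = [-1364/785, -647/785, 3071/785]
step 1: P̄ = F·P·Fᵀ + Q = [86834/19625 -65913/19625 39629/19625; -65913/19625 568541/19625 -782353/19625; 39629/19625 -782353/19625 1343774/19625]
step 1: y = z − H·x̄ = [1334/785, 10508/785]
step 1: S = H·P̄·Hᵀ + R = [2441554/19625 3605283/19625; 3605283/19625 8908791/19625]
step 1: K = P̄·Hᵀ·S⁻¹ = [-5977514/21239257 6839849/63717771; 21708886/148674799 77146424/446024397; -11268617/148674799 -52685987/148674799]
step 1: x' = x̄ + K·y = [-49630468/63717771, 775739873/446024397, -142772457/148674799]
step 1: P' = (I − K·H)·P̄ = [28013933/63717771 -38957497/63717771 -4103877/21239257; -38957497/63717771 1542196937/446024397 185866935/148674799; -4103877/21239257 185866935/148674799 131255885/148674799]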